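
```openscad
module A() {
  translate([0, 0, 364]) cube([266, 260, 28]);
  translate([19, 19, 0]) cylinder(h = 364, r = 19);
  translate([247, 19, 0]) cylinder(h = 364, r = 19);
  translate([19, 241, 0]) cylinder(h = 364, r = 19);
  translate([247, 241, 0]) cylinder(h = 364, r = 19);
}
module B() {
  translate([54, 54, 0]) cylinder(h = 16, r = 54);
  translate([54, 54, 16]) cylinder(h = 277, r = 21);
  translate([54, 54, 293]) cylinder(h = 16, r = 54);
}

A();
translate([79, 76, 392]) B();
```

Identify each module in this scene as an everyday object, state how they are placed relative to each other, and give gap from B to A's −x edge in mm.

The spool's min-x is at 79; the stool's min-x is 0; gap = 79 mm.

A is a stool. B is a spool. The spool is on top of the stool, centred. The gap from the spool to the stool's −x edge is 79 mm.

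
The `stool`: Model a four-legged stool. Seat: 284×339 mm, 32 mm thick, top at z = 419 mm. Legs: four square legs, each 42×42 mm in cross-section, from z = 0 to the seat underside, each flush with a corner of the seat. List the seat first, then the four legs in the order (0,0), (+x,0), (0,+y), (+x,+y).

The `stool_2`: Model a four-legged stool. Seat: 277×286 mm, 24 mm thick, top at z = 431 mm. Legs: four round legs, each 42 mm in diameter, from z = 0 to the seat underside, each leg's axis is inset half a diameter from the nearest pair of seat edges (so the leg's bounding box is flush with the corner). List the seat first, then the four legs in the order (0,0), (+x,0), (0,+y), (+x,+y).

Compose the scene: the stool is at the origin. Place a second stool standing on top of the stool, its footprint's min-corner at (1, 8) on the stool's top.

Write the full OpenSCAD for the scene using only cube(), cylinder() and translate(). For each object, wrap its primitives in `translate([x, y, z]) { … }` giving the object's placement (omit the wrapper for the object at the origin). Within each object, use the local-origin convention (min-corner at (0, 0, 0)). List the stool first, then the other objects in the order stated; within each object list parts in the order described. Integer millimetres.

translate([0, 0, 387]) cube([284, 339, 32]);
cube([42, 42, 387]);
translate([242, 0, 0]) cube([42, 42, 387]);
translate([0, 297, 0]) cube([42, 42, 387]);
translate([242, 297, 0]) cube([42, 42, 387]);
translate([1, 8, 419]) {
  translate([0, 0, 407]) cube([277, 286, 24]);
  translate([21, 21, 0]) cylinder(h = 407, r = 21);
  translate([256, 21, 0]) cylinder(h = 407, r = 21);
  translate([21, 265, 0]) cylinder(h = 407, r = 21);
  translate([256, 265, 0]) cylinder(h = 407, r = 21);
}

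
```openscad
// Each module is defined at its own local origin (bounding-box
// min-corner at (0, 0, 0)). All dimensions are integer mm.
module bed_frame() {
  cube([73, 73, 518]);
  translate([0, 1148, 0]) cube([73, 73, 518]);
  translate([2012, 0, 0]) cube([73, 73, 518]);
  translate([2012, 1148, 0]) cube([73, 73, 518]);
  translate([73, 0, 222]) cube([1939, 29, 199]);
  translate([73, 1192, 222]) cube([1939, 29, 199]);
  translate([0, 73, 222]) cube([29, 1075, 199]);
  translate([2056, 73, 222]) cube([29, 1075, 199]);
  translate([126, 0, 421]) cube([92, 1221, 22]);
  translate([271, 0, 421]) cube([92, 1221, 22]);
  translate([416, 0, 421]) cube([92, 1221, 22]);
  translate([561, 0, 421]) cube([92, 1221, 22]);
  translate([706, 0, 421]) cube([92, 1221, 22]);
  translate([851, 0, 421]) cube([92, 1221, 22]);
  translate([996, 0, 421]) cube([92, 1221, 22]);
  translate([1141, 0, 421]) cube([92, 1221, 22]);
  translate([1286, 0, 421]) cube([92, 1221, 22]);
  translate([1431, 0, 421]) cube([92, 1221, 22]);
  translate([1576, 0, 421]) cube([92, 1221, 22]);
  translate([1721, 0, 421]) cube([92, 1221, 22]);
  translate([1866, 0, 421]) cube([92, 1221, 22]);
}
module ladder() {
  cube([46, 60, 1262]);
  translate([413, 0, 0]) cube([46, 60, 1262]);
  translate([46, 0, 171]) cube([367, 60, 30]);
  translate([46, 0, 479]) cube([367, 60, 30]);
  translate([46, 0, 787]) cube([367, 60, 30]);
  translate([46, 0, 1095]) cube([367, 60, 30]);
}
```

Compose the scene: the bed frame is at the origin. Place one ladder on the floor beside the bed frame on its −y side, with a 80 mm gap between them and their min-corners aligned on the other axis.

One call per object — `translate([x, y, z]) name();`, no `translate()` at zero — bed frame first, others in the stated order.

bed_frame();
translate([0, -140, 0]) ladder();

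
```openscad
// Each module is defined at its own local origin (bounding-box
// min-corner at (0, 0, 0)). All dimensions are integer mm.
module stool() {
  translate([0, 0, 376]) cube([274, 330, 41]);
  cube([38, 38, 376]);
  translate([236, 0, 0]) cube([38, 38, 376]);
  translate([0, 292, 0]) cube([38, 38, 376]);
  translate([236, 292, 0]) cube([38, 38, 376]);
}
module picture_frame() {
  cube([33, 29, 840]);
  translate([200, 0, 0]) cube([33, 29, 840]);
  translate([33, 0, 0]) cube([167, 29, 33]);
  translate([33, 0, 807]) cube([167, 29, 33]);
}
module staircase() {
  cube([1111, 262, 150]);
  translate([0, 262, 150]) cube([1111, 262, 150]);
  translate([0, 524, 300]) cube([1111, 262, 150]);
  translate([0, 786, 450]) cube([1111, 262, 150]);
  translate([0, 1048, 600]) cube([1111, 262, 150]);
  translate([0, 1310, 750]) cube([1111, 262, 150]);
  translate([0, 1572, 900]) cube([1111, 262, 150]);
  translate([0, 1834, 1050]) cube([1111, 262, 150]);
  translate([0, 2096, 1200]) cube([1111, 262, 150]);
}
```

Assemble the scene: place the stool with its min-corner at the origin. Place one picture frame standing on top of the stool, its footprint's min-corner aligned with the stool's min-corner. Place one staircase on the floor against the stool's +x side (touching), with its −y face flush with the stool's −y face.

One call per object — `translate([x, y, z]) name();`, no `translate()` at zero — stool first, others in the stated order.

stool();
translate([0, 0, 417]) picture_frame();
translate([274, 0, 0]) staircase();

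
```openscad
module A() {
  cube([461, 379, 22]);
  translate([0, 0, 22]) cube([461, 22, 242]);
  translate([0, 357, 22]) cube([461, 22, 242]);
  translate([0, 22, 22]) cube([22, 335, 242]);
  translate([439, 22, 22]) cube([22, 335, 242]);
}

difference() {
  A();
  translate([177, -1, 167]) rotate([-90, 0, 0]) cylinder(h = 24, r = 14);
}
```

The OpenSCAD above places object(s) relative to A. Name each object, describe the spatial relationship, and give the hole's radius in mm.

A is an open box. The open box has a circular hole through its front wall. The hole's radius is 14 mm.

The subtracted cylinder has r = 14 mm.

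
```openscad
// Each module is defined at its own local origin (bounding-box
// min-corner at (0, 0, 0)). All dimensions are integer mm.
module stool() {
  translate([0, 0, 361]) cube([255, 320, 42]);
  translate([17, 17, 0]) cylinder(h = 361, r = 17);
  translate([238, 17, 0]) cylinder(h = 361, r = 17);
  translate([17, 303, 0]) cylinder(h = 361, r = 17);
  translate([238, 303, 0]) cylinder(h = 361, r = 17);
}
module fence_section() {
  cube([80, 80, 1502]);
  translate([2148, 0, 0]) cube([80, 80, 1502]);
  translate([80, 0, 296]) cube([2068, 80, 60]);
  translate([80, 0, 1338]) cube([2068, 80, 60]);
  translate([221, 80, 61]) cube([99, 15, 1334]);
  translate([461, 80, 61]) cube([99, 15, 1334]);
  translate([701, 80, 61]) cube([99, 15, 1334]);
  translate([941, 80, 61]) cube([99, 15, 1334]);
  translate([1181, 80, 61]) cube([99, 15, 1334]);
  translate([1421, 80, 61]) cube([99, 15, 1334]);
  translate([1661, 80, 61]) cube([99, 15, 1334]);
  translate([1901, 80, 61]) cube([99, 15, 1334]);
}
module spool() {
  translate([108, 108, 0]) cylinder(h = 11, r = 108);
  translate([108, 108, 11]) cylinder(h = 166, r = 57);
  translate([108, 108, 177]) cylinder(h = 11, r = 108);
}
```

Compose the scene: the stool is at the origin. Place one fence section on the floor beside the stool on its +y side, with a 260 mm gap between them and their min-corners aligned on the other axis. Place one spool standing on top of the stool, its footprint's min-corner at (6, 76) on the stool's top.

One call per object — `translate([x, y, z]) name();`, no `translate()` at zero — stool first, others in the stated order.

stool();
translate([0, 580, 0]) fence_section();
translate([6, 76, 403]) spool();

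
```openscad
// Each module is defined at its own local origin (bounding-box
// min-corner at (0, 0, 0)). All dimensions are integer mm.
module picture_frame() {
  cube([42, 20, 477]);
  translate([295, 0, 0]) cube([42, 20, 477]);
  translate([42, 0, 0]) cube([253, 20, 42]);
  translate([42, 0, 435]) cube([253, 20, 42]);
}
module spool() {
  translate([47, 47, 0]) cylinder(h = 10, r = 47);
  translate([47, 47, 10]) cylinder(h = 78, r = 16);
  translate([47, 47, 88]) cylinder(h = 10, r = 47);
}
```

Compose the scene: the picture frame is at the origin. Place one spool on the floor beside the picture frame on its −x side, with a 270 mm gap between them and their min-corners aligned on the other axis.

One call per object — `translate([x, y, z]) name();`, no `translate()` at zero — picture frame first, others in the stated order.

picture_frame();
translate([-364, 0, 0]) spool();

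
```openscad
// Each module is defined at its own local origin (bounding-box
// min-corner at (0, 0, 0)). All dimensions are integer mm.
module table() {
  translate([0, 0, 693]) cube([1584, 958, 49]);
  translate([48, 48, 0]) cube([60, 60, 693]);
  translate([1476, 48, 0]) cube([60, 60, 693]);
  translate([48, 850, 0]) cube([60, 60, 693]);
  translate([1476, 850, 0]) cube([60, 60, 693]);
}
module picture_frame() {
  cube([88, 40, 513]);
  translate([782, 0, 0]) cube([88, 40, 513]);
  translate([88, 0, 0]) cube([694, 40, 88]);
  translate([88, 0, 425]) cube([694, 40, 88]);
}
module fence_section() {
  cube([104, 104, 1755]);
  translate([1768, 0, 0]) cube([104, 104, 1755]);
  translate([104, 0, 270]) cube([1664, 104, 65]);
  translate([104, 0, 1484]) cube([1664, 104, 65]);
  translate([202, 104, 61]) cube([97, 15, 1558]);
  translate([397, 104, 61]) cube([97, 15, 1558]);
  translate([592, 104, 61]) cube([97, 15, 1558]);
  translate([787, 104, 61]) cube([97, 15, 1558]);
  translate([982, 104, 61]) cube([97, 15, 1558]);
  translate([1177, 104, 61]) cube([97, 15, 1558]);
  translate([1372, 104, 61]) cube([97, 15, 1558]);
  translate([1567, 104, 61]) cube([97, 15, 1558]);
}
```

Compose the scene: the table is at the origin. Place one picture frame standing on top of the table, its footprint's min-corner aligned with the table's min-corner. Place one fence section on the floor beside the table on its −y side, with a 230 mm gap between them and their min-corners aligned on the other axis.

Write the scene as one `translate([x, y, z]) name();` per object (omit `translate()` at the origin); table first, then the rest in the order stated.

table();
translate([0, 0, 742]) picture_frame();
translate([0, -349, 0]) fence_section();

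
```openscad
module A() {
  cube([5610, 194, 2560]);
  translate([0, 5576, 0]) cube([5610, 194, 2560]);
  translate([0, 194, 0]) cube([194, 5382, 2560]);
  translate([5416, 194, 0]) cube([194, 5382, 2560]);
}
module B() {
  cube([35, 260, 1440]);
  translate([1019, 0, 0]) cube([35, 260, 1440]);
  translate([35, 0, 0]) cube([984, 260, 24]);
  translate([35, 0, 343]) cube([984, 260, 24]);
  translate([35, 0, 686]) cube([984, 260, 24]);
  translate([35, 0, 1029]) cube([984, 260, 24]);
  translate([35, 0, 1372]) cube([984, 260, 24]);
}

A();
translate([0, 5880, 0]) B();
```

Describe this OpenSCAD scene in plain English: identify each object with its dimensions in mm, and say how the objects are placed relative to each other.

A is a box-shaped house frame (walls only): outside footprint 5610×5770 mm, wall height 2560 mm, wall thickness 194 mm. The two y-facing walls run the full x-width; the two x-facing walls fit between the inner faces of the y-facing walls.

B is an open bookshelf. Two side panels, each 35 mm thick, 260 mm deep and 1440 mm tall, stand 1054 mm apart (outside-to-outside). Between them sit 5 shelves, each 24 mm thick and 260 mm deep, spanning the full gap between the sides. The bottom shelf rests on the floor (its underside at z = 0) and the clear gap between one shelf's top and the next shelf's underside is 319 mm.

The bookshelf is on the floor beside the house frame on its +y side.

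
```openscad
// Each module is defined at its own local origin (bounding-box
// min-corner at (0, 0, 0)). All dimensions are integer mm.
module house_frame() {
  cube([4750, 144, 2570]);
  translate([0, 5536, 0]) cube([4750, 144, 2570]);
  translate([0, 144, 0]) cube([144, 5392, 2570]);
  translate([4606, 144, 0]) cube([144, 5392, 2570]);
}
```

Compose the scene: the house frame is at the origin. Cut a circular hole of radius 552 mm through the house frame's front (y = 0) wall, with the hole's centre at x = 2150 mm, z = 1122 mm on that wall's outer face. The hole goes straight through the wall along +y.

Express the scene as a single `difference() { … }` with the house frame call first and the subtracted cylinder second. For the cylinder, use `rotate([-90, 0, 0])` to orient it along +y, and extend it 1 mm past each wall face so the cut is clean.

difference() {
  house_frame();
  translate([2150, -1, 1122]) rotate([-90, 0, 0]) cylinder(h = 146, r = 552);
}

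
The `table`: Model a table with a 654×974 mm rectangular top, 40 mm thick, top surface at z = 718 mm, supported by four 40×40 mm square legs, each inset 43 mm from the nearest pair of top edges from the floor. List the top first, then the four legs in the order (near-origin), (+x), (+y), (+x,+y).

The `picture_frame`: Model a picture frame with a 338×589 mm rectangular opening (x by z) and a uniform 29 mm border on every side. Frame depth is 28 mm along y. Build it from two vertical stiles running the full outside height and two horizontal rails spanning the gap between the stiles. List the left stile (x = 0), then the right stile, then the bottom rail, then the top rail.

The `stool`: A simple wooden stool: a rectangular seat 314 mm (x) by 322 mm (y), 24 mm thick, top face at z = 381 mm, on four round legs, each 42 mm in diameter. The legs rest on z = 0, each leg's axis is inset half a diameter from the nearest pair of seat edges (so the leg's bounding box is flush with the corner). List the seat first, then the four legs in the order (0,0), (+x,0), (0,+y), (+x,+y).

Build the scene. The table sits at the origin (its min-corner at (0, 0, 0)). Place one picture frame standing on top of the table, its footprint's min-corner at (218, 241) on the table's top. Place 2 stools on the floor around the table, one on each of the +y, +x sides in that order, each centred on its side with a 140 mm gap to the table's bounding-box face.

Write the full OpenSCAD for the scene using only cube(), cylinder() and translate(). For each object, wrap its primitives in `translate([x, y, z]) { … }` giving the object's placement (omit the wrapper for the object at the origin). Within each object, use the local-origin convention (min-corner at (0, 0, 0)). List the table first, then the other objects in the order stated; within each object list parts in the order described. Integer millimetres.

translate([0, 0, 678]) cube([654, 974, 40]);
translate([43, 43, 0]) cube([40, 40, 678]);
translate([571, 43, 0]) cube([40, 40, 678]);
translate([43, 891, 0]) cube([40, 40, 678]);
translate([571, 891, 0]) cube([40, 40, 678]);
translate([218, 241, 718]) {
  cube([29, 28, 647]);
  translate([367, 0, 0]) cube([29, 28, 647]);
  translate([29, 0, 0]) cube([338, 28, 29]);
  translate([29, 0, 618]) cube([338, 28, 29]);
}
translate([170, 1114, 0]) {
  translate([0, 0, 357]) cube([314, 322, 24]);
  translate([21, 21, 0]) cylinder(h = 357, r = 21);
  translate([293, 21, 0]) cylinder(h = 357, r = 21);
  translate([21, 301, 0]) cylinder(h = 357, r = 21);
  translate([293, 301, 0]) cylinder(h = 357, r = 21);
}
translate([794, 326, 0]) {
  translate([0, 0, 357]) cube([314, 322, 24]);
  translate([21, 21, 0]) cylinder(h = 357, r = 21);
  translate([293, 21, 0]) cylinder(h = 357, r = 21);
  translate([21, 301, 0]) cylinder(h = 357, r = 21);
  translate([293, 301, 0]) cylinder(h = 357, r = 21);
}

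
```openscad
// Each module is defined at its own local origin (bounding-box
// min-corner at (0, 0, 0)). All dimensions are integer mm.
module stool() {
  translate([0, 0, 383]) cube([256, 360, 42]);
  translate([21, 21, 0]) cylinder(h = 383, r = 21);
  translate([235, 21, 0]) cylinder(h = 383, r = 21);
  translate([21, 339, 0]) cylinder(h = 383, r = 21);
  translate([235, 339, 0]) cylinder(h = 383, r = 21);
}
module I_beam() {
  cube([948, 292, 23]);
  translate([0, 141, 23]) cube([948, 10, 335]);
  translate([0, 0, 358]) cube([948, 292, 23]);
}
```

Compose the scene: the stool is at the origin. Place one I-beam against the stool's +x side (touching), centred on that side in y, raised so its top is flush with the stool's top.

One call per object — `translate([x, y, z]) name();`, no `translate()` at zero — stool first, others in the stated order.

stool();
translate([256, 34, 44]) I_beam();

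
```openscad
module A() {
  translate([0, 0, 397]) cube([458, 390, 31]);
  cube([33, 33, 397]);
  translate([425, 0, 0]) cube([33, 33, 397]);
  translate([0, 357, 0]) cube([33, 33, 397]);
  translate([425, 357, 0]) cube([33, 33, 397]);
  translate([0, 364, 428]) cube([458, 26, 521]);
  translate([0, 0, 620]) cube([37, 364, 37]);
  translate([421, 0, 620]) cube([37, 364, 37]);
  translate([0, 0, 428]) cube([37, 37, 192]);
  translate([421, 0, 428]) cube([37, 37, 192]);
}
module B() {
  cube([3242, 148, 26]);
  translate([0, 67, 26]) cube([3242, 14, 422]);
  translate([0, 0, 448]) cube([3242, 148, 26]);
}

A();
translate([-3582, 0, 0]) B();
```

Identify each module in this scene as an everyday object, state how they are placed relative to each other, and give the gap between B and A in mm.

A is a chair. B is an I-beam. The I-beam is on the floor beside the chair on its −x side. The gap between the I-beam and the chair is 340 mm.

The I-beam's nearest face is 340 mm from the chair's −x face.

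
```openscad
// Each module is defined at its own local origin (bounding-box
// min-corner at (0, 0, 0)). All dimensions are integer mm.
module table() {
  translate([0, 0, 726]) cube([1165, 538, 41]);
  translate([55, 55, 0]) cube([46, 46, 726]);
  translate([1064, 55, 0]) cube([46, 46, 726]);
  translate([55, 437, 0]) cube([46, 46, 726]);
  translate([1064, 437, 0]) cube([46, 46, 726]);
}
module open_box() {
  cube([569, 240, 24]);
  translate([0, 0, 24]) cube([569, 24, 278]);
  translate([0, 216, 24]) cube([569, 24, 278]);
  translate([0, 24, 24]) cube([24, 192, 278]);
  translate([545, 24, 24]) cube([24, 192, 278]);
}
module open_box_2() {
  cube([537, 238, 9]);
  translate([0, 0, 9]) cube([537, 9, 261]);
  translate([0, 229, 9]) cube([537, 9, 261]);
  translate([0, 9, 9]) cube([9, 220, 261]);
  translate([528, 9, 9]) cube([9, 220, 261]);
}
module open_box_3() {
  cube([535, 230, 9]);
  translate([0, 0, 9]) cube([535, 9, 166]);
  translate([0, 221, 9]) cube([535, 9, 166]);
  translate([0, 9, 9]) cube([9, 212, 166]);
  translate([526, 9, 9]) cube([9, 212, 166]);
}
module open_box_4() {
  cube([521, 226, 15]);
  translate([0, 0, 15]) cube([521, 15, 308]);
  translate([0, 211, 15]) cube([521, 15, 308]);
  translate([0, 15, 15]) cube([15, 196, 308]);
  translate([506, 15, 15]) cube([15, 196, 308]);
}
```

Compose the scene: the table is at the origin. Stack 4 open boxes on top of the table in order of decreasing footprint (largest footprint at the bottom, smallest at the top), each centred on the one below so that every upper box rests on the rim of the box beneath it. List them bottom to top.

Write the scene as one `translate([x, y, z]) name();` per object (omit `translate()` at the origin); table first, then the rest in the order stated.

table();
translate([298, 149, 767]) open_box();
translate([314, 150, 1069]) open_box_2();
translate([315, 154, 1339]) open_box_3();
translate([322, 156, 1514]) open_box_4();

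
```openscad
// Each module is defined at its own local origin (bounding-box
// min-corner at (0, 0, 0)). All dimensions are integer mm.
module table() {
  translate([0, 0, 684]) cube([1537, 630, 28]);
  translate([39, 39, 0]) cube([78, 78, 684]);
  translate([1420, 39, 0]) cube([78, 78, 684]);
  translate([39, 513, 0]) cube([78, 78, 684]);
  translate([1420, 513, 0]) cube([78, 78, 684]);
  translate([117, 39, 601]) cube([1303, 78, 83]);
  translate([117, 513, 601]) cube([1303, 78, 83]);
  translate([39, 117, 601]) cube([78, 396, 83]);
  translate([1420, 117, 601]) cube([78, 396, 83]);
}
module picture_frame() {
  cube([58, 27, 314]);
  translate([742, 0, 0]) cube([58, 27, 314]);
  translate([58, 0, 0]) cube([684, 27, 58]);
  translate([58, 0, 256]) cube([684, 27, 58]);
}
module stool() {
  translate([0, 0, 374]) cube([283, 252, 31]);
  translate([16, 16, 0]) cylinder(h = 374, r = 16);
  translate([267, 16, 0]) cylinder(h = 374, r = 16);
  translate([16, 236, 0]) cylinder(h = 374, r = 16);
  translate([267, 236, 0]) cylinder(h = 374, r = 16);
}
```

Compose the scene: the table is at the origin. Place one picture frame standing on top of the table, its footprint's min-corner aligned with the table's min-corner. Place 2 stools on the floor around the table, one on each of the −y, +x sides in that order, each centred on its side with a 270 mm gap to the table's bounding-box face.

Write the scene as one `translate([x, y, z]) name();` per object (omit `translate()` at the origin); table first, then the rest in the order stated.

table();
translate([0, 0, 712]) picture_frame();
translate([627, -522, 0]) stool();
translate([1807, 189, 0]) stool();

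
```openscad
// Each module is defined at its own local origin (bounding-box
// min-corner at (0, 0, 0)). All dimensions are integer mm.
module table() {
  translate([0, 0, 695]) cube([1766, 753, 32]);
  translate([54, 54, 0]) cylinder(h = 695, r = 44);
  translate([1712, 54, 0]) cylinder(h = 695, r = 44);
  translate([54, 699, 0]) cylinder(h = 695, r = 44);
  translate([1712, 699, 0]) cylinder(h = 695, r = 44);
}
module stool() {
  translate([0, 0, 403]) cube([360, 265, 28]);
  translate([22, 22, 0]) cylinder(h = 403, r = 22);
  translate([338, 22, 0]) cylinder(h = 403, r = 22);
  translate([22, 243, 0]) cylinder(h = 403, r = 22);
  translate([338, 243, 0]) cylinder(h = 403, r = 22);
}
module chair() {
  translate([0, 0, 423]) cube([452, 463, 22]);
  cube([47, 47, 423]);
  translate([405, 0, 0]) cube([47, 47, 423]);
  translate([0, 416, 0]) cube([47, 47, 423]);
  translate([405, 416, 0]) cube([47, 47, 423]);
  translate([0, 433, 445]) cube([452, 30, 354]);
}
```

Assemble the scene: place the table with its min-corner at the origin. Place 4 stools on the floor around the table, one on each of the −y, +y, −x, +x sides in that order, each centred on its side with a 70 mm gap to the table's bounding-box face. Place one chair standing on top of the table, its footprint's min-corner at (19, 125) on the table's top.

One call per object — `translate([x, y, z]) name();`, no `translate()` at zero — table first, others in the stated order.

table();
translate([703, -335, 0]) stool();
translate([703, 823, 0]) stool();
translate([-430, 244, 0]) stool();
translate([1836, 244, 0]) stool();
translate([19, 125, 727]) chair();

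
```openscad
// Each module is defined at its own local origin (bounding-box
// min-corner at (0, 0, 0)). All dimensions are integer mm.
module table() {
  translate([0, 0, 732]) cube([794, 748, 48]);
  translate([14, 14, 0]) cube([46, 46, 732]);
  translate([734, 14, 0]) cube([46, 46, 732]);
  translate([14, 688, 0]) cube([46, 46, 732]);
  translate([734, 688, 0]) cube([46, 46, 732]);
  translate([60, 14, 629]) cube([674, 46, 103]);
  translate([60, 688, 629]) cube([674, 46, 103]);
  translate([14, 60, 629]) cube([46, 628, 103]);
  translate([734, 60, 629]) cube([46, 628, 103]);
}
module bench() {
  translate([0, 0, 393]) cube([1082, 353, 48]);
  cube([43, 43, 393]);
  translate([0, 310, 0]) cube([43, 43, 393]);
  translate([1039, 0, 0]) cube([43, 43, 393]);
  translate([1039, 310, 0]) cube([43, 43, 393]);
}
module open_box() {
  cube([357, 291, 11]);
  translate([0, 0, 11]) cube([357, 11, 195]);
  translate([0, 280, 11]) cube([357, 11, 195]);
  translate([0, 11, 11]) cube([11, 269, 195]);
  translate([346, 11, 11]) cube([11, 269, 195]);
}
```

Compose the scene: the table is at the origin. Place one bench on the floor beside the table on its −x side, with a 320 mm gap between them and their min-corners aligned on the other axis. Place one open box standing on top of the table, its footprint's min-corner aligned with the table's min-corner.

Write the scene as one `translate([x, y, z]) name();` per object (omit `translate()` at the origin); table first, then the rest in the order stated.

table();
translate([-1402, 0, 0]) bench();
translate([0, 0, 780]) open_box();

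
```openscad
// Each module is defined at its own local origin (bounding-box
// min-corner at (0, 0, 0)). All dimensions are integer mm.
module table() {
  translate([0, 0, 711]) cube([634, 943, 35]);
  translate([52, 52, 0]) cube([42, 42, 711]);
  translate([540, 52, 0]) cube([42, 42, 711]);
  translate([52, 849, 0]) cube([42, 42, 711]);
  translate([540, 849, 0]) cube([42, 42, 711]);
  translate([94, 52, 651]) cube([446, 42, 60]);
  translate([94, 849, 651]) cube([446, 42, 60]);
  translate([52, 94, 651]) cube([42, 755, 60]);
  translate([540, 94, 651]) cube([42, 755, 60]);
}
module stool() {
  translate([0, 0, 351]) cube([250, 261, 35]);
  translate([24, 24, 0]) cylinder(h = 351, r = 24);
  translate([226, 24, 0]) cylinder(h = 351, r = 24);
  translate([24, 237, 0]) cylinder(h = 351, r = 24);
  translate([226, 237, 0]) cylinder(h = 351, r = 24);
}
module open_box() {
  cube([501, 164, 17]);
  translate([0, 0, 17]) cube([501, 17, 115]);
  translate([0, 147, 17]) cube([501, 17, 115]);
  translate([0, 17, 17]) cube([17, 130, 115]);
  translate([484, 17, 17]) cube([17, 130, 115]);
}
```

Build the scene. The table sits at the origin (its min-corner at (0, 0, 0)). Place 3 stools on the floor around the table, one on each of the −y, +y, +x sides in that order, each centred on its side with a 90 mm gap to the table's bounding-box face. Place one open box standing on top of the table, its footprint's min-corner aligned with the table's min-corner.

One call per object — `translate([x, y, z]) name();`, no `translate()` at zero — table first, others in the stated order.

table();
translate([192, -351, 0]) stool();
translate([192, 1033, 0]) stool();
translate([724, 341, 0]) stool();
translate([0, 0, 746]) open_box();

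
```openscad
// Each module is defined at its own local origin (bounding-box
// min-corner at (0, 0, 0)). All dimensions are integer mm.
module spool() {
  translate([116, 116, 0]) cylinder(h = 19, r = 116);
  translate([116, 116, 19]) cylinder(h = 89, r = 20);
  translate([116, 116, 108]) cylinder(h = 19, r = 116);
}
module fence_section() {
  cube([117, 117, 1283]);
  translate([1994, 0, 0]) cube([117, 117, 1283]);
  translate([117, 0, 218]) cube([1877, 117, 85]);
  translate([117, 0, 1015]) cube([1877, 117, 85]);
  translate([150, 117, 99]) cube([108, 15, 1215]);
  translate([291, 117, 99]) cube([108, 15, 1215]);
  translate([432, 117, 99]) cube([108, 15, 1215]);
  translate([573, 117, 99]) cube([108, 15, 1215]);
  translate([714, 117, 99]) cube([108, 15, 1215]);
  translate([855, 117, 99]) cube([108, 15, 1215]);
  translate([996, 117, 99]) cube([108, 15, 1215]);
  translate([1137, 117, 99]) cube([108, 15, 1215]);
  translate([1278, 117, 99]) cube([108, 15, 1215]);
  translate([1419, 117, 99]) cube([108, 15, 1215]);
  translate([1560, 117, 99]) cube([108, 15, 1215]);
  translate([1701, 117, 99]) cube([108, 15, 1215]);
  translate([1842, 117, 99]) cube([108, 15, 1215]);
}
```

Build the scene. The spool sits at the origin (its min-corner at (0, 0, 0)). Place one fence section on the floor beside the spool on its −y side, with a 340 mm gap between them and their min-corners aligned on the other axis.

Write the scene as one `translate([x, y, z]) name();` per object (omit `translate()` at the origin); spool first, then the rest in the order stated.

spool();
translate([0, -472, 0]) fence_section();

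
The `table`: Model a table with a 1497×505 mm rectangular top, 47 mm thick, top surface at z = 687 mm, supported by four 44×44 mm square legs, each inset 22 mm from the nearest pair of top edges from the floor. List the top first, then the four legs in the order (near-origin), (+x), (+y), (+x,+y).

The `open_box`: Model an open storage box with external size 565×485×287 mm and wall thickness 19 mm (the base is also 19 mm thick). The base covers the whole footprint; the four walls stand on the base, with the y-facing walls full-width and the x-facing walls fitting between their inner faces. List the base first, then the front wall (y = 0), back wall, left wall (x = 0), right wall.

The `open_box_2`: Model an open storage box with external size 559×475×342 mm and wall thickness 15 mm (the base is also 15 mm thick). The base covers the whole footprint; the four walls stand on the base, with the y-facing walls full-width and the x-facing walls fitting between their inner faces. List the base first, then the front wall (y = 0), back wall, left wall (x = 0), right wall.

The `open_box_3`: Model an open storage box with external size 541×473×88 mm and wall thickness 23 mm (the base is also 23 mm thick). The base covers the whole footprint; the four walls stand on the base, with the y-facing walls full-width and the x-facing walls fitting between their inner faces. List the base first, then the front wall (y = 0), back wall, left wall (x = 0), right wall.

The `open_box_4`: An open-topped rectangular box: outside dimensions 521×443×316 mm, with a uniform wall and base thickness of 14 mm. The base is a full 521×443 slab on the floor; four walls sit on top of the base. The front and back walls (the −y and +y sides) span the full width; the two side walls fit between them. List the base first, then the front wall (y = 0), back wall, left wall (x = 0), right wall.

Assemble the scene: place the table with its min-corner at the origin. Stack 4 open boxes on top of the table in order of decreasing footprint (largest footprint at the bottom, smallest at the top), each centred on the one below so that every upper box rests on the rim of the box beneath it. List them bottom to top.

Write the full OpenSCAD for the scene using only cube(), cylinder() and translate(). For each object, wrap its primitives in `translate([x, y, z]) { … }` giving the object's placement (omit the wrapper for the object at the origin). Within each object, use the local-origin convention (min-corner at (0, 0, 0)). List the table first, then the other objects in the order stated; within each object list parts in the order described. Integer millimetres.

translate([0, 0, 640]) cube([1497, 505, 47]);
translate([22, 22, 0]) cube([44, 44, 640]);
translate([1431, 22, 0]) cube([44, 44, 640]);
translate([22, 439, 0]) cube([44, 44, 640]);
translate([1431, 439, 0]) cube([44, 44, 640]);
translate([466, 10, 687]) {
  cube([565, 485, 19]);
  translate([0, 0, 19]) cube([565, 19, 268]);
  translate([0, 466, 19]) cube([565, 19, 268]);
  translate([0, 19, 19]) cube([19, 447, 268]);
  translate([546, 19, 19]) cube([19, 447, 268]);
}
translate([469, 15, 974]) {
  cube([559, 475, 15]);
  translate([0, 0, 15]) cube([559, 15, 327]);
  translate([0, 460, 15]) cube([559, 15, 327]);
  translate([0, 15, 15]) cube([15, 445, 327]);
  translate([544, 15, 15]) cube([15, 445, 327]);
}
translate([478, 16, 1316]) {
  cube([541, 473, 23]);
  translate([0, 0, 23]) cube([541, 23, 65]);
  translate([0, 450, 23]) cube([541, 23, 65]);
  translate([0, 23, 23]) cube([23, 427, 65]);
  translate([518, 23, 23]) cube([23, 427, 65]);
}
translate([488, 31, 1404]) {
  cube([521, 443, 14]);
  translate([0, 0, 14]) cube([521, 14, 302]);
  translate([0, 429, 14]) cube([521, 14, 302]);
  translate([0, 14, 14]) cube([14, 415, 302]);
  translate([507, 14, 14]) cube([14, 415, 302]);
}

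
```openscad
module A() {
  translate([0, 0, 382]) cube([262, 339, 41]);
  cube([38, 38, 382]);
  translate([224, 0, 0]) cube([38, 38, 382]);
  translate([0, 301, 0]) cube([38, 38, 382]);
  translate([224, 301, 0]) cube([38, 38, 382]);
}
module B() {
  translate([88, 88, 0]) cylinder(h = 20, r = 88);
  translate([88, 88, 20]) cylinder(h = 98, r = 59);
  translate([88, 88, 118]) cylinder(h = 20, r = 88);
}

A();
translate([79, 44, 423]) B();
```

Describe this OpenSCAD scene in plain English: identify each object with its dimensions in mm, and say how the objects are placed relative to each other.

A is a four-legged stool. The seat is a 262×339×41 mm slab whose top surface is at z = 423 mm; four square legs, each 38×38 mm in cross-section, run from the floor (z = 0) to the underside of the seat, each flush with a corner of the seat.

B is a spool: two coaxial disc flanges of radius 88 mm and thickness 20 mm, joined by a core cylinder of radius 59 mm and height 98 mm. The lower flange rests on z = 0 and the three cylinders share a vertical axis.

The spool is on top of the stool.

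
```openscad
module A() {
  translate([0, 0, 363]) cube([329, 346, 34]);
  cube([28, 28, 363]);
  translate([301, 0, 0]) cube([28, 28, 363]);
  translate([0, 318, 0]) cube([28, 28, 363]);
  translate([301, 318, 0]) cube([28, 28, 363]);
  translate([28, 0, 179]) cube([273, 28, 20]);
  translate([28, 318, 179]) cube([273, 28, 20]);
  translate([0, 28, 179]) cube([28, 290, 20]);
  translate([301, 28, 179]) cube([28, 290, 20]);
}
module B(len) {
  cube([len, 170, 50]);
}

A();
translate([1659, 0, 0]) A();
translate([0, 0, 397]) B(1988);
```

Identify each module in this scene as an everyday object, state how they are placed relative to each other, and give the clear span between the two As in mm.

Second stool starts at x = 1659; first ends at x = 329; clear span = 1659 − 329 = 1330 mm.

A is a stool. B is a beam. A beam spans the tops of two stools. The clear span between the two stools is 1330 mm.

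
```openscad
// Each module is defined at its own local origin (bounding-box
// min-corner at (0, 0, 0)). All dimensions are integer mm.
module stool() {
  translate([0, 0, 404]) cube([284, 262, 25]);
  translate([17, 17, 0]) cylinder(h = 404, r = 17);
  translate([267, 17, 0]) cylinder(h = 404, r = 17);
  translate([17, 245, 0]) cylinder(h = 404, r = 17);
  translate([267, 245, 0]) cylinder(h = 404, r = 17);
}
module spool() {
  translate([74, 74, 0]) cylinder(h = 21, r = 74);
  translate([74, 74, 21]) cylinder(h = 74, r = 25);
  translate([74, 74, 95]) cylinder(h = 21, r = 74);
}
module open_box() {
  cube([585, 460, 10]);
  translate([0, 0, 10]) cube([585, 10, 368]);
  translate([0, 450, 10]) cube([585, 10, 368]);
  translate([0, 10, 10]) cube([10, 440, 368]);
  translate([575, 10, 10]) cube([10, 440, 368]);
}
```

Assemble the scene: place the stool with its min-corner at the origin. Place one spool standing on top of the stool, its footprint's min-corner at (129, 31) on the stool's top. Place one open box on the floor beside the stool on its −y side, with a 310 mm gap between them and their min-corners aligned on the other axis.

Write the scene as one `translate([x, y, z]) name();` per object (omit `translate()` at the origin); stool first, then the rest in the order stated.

stool();
translate([129, 31, 429]) spool();
translate([0, -770, 0]) open_box();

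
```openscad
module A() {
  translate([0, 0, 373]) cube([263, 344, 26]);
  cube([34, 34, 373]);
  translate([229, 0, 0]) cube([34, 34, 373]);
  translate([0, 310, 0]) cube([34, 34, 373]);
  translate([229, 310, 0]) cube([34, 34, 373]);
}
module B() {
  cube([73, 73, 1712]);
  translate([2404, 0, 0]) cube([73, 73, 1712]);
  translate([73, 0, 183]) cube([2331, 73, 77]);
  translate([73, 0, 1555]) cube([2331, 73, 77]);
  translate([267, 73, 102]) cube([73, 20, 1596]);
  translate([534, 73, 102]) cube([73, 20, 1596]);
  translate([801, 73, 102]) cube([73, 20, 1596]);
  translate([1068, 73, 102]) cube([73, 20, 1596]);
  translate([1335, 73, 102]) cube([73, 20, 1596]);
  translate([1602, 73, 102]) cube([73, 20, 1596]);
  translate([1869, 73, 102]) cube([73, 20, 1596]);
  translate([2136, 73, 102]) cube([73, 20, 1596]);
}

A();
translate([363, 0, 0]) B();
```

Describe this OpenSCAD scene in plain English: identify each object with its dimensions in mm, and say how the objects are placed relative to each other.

A is a four-legged stool. The seat is a 263×344×26 mm slab whose top surface is at z = 399 mm; four square legs, each 34×34 mm in cross-section, run from the floor (z = 0) to the underside of the seat, each flush with a corner of the seat.

B is a fence section. Two 73×73 mm posts, 1712 mm tall, stand on the floor with a clear span of 2331 mm between their inner faces. Two horizontal rails of 73×77 mm section span the gap between the posts with their undersides at z = 183 mm and z = 1555 mm, flush with the posts' −y face. 8 pickets, each 73 mm wide, 20 mm thick and 1596 mm tall, are fixed to the +y face of the rails with their bottoms at z = 102 mm, evenly spaced across the span with equal gaps (rounded down to the nearest mm) at the −x end and between each pair — any rounding remainder accumulates at the +x end.

The fence section is on the floor beside the stool on its +x side.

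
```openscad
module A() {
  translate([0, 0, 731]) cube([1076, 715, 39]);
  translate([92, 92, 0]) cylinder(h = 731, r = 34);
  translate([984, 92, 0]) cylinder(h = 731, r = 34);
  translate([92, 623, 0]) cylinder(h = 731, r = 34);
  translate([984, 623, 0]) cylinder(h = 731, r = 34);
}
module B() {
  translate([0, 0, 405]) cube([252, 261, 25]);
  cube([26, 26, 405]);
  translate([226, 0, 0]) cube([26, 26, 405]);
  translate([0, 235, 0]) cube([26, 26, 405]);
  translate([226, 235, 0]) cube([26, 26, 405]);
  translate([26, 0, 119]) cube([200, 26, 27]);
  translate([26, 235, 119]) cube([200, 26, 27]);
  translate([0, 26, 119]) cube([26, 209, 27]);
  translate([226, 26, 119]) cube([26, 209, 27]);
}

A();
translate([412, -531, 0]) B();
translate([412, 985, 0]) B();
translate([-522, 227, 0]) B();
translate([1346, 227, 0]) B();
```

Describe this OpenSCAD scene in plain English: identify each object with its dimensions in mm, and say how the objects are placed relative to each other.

A is a table with a 1076×715 mm rectangular top, 39 mm thick, top surface at z = 770 mm, supported by four round legs of 68 mm diameter, each leg's bounding box inset 58 mm from the nearest pair of top edges, running from the floor.

B is a simple wooden stool: a rectangular seat 252 mm (x) by 261 mm (y), 25 mm thick, top face at z = 430 mm, on four square legs, each 26×26 mm in cross-section. The legs rest on z = 0, each flush with a corner of the seat. Four stretchers, 26 mm wide and 27 mm tall, connect adjacent legs with their undersides at z = 119 mm, each running between the inner faces of the legs it joins and aligned with the legs' outer faces on the other axis.

Four stools sit around the table at the −y, +y, −x, +x sides.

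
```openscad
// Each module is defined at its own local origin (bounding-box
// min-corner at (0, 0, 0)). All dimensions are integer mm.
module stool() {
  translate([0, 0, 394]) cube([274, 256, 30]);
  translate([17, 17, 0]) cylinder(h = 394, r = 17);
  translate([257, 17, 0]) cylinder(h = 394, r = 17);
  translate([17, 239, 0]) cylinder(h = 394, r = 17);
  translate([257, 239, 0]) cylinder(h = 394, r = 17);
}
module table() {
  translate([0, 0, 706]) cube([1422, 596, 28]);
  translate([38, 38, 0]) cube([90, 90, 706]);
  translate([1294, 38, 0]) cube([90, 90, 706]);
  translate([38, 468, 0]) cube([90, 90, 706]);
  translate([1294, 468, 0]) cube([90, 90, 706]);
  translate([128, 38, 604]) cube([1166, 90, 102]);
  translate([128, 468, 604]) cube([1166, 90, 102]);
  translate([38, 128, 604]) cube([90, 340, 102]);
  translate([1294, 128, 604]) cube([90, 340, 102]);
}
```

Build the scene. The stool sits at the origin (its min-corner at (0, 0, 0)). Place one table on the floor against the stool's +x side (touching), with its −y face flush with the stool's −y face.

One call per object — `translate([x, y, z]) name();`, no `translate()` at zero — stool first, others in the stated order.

stool();
translate([274, 0, 0]) table();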